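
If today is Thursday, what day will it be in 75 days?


Tuesday

Start: Thursday (index 3)
(3 + 75) mod 7
= 78 mod 7
= 1
Index 1 → Tuesday


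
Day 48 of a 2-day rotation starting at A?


Shift B

Shifts: A, B
Start: A (index 0)
Day 48: (0 + 48 - 1) mod 2
= 47 mod 2
= 1
Index 1 → shift B


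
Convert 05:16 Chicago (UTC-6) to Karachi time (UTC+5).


16:16

Time difference = UTC+5 - UTC-6 = +11 hours
New hour = (5 + 11) mod 24
= 16 mod 24 = 16
Minutes unchanged → 16:16


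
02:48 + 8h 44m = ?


Start: 168 minutes from midnight
Add: 524 minutes
Total: 692 minutes
Hours: 692 ÷ 60 = 11 remainder 32

11:32


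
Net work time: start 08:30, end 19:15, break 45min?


10h 0m (600 minutes)

Total time = (19×60+15) - (8×60+30)
= 1155 - 510 = 645 min
Minus break: 645 - 45 = 600 min
= 10h 0m


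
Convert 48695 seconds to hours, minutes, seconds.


13h 31m 35s

Hours: 48695 ÷ 3600 = 13 remainder 1895
Minutes: 1895 ÷ 60 = 31 remainder 35
Seconds: 35


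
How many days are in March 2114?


Month: March (month 3)
March has 31 days

31 days


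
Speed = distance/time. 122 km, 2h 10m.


Distance: 122 km
Time: 2h 10m = 130 min = 130/60 = 13/6 hours
Speed = 122 ÷ (13/6) = 122 × 6 / 13 = 732/13 ≈ 56.3 km/h

56.3 km/h


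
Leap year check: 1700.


No

Rules: divisible by 4 AND (not by 100 OR by 400)
1700 ÷ 4 = 425 exactly → divisible by 4
1700 ÷ 100 = 17 exactly → divisible by 100
1700 ÷ 400 = 4 remainder 100 → not divisible by 400
Divisible by 100 but not by 400 → not a leap year


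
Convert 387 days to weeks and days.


Weeks: 387 ÷ 7 = 55 remainder 2

55 weeks 2 days


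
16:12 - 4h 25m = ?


11:47

Start: 972 minutes from midnight
Subtract: 265 minutes
Remaining: 972 - 265 = 707
Hours: 11, Minutes: 47


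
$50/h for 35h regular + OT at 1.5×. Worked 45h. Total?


$2500.00

Regular: 35h × $50 = $1750.00
Overtime: 45 - 35 = 10h
OT pay: 10h × $50 × 1.5 = $750.00
Total = $1750.00 + $750.00 = $2500.00


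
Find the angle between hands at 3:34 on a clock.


Hour hand = 3×30 + 34×0.5 = 107.0°
Minute hand = 34×6 = 204°
Difference = |107.0 - 204| = 97.0°

97.0°


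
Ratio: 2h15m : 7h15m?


Duration 1: 135 minutes
Duration 2: 435 minutes
Ratio = 135:435
GCD = 15
Simplified = 9:29
As a decimal: 9/29 ≈ 0.31

9:29 (0.31)


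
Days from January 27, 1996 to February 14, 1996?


From January 27, 1996 to February 14, 1996
Rest of January 1996: 31 - 27 = 4
Days into February 1996: 14
Total = 4 + 14 = 18 days

18 days


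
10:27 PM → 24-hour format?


22:27

Input: 10:27 PM
PM: 10 + 12 = 22


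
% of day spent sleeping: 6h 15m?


26.0%

Time: 375 minutes
Day: 1440 minutes
Percentage = (375/1440) × 100 ≈ 26.0%


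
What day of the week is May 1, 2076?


Zeller's congruence:
q=1, m=5, k=76, j=20
h = (1 + ⌊13×6/5⌋ + 76 + ⌊76/4⌋ + ⌊20/4⌋ - 2×20) mod 7
= (1 + 15 + 76 + 19 + 5 - 40) mod 7
= 76 mod 7 = 6
h=6 → Friday

Friday


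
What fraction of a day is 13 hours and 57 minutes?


0.5813 (58.13%)

Total minutes: 13×60 + 57 = 837
Day = 24×60 = 1440 minutes
Fraction = 837/1440 ≈ 0.5813
As a percentage: 837/1440 × 100 ≈ 58.13%


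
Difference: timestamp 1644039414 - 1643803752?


Difference = 1644039414 - 1643803752 = 235662 seconds
In hours: 235662 / 3600 ≈ 65.5
In days: 235662 / 86400 ≈ 2.73

235662 seconds (65.5 hours / 2.73 days)


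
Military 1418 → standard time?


2:18 PM

Hour: 14
14 - 12 = 2 → PM


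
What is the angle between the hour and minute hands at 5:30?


Hour hand = 5×30 + 30×0.5 = 165.0°
Minute hand = 30×6 = 180°
Difference = |165.0 - 180| = 15.0°

15.0°


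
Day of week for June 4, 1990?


Zeller's congruence:
q=4, m=6, k=90, j=19
h = (4 + ⌊13×7/5⌋ + 90 + ⌊90/4⌋ + ⌊19/4⌋ - 2×19) mod 7
= (4 + 18 + 90 + 22 + 4 - 38) mod 7
= 100 mod 7 = 2
h=2 → Monday

Monday


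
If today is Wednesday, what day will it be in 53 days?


Sunday

Start: Wednesday (index 2)
(2 + 53) mod 7
= 55 mod 7
= 6
Index 6 → Sunday


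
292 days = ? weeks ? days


41 weeks 5 days

Weeks: 292 ÷ 7 = 41 remainder 5


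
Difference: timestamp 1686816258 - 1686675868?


140390 seconds (39.0 hours / 1.62 days)

Difference = 1686816258 - 1686675868 = 140390 seconds
In hours: 140390 / 3600 ≈ 39.0
In days: 140390 / 86400 ≈ 1.62


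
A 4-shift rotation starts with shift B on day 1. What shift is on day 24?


Shifts: A, B, C, D
Start: B (index 1)
Day 24: (1 + 24 - 1) mod 4
= 24 mod 4
= 0
Index 0 → shift A

Shift A


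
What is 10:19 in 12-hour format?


10:19 AM

Hour: 10
10 < 12 → AM


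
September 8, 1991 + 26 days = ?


October 4, 1991

Start: September 8, 1991
Add 26 days
September 8 → October 1: 30 - 8 + 1 = 23 days (26 - 23 = 3 left)
October 1 + 3 = October 4, 1991


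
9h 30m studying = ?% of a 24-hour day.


39.6%

Time: 570 minutes
Day: 1440 minutes
Percentage = (570/1440) × 100 ≈ 39.6%


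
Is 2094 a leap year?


No

Rules: divisible by 4 AND (not by 100 OR by 400)
2094 ÷ 4 = 523 remainder 2 → not divisible by 4
Not divisible by 4 → not a leap year


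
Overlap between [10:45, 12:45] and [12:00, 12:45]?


45 minutes

Meeting A: 645-765 (in minutes from midnight)
Meeting B: 720-765
Overlap start = max(645, 720) = 720
Overlap end = min(765, 765) = 765
Overlap = max(0, 765 - 720) = 45 min


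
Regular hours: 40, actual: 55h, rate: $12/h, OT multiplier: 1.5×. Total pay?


$750.00

Regular: 40h × $12 = $480.00
Overtime: 55 - 40 = 15h
OT pay: 15h × $12 × 1.5 = $270.00
Total = $480.00 + $270.00 = $750.00


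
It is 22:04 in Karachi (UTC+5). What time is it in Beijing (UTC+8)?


01:04 (next day)

Time difference = UTC+8 - UTC+5 = +3 hours
New hour = (22 + 3) mod 24
= 25 mod 24 = 1
Minutes unchanged → 01:04; 25 ≥ 24 → next day


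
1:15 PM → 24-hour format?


13:15

Input: 1:15 PM
PM: 1 + 12 = 13


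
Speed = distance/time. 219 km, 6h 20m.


34.6 km/h

Distance: 219 km
Time: 6h 20m = 380 min = 380/60 = 19/3 hours
Speed = 219 ÷ (19/3) = 219 × 3 / 19 = 657/19 ≈ 34.6 km/h


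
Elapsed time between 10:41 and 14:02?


3h 21m

End time in minutes: 14×60 + 2 = 842
Start time in minutes: 10×60 + 41 = 641
Difference = 842 - 641 = 201 minutes
= 3 hours 21 minutes


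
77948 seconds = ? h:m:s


21h 39m 8s

Hours: 77948 ÷ 3600 = 21 remainder 2348
Minutes: 2348 ÷ 60 = 39 remainder 8
Seconds: 8


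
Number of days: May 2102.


Month: May (month 5)
May has 31 days

31 days


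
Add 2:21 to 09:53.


Start: 593 minutes from midnight
Add: 141 minutes
Total: 734 minutes
Hours: 734 ÷ 60 = 12 remainder 14

12:14


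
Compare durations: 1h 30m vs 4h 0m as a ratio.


Duration 1: 90 minutes
Duration 2: 240 minutes
Ratio = 90:240
GCD = 30
Simplified = 3:8
As a decimal: 3/8 ≈ 0.38

3:8 (0.38)


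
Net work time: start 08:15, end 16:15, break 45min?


Total time = (16×60+15) - (8×60+15)
= 975 - 495 = 480 min
Minus break: 480 - 45 = 435 min
= 7h 15m

7h 15m (435 minutes)


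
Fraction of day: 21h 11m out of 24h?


0.8826 (88.26%)

Total minutes: 21×60 + 11 = 1271
Day = 24×60 = 1440 minutes
Fraction = 1271/1440 ≈ 0.8826
As a percentage: 1271/1440 × 100 ≈ 88.26%


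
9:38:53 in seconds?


Hours: 9 × 3600 = 32400
Minutes: 38 × 60 = 2280
Seconds: 53
Total = 32400 + 2280 + 53 = 34733

34733 seconds


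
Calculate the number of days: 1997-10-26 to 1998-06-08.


225 days

From October 26, 1997 to June 8, 1998
Rest of October 1997: 31 - 26 = 5
Full months: November 30, December 31, January 31, February 1998 28, March 31, April 30, May 31
Days into June 1998: 8
Total = 5 + 30 + 31 + 31 + 28 + 31 + 30 + 31 + 8 = 225 days


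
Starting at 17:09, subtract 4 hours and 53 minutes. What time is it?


Start: 1029 minutes from midnight
Subtract: 293 minutes
Remaining: 1029 - 293 = 736
Hours: 12, Minutes: 16

12:16


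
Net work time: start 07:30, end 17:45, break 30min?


Total time = (17×60+45) - (7×60+30)
= 1065 - 450 = 615 min
Minus break: 615 - 30 = 585 min
= 9h 45m

9h 45m (585 minutes)


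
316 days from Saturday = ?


Start: Saturday (index 5)
(5 + 316) mod 7
= 321 mod 7
= 6
Index 6 → Sunday

Sunday


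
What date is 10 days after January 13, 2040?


January 23, 2040

Start: January 13, 2040
Add 10 days
January 13 + 10 = January 23, 2040


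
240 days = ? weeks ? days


Weeks: 240 ÷ 7 = 34 remainder 2

34 weeks 2 days


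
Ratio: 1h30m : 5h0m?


Duration 1: 90 minutes
Duration 2: 300 minutes
Ratio = 90:300
GCD = 30
Simplified = 3:10
As a decimal: 3/10 = 0.30

3:10 (0.30)


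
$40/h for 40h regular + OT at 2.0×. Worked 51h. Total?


Regular: 40h × $40 = $1600.00
Overtime: 51 - 40 = 11h
OT pay: 11h × $40 × 2.0 = $880.00
Total = $1600.00 + $880.00 = $2480.00

$2480.00


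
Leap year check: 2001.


Rules: divisible by 4 AND (not by 100 OR by 400)
2001 ÷ 4 = 500 remainder 1 → not divisible by 4
Not divisible by 4 → not a leap year

No


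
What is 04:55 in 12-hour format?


4:55 AM

Hour: 4
4 < 12 → AM


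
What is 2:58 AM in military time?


Input: 2:58 AM
AM hour stays: 2

02:58


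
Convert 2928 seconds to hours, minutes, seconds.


0h 48m 48s

Hours: 2928 ÷ 3600 = 0 remainder 2928
Minutes: 2928 ÷ 60 = 48 remainder 48
Seconds: 48


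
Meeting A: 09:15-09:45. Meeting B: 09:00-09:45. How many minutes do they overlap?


Meeting A: 555-585 (in minutes from midnight)
Meeting B: 540-585
Overlap start = max(555, 540) = 555
Overlap end = min(585, 585) = 585
Overlap = max(0, 585 - 555) = 30 min

30 minutes


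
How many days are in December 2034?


31 days

Month: December (month 12)
December has 31 days


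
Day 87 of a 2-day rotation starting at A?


Shifts: A, B
Start: A (index 0)
Day 87: (0 + 87 - 1) mod 2
= 86 mod 2
= 0
Index 0 → shift A

Shift A


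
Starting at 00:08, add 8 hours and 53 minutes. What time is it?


Start: 8 minutes from midnight
Add: 533 minutes
Total: 541 minutes
Hours: 541 ÷ 60 = 9 remainder 1

09:01


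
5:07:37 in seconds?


18457 seconds

Hours: 5 × 3600 = 18000
Minutes: 7 × 60 = 420
Seconds: 37
Total = 18000 + 420 + 37 = 18457


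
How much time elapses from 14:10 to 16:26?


2h 16m

End time in minutes: 16×60 + 26 = 986
Start time in minutes: 14×60 + 10 = 850
Difference = 986 - 850 = 136 minutes
= 2 hours 16 minutes


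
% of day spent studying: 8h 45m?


36.5%

Time: 525 minutes
Day: 1440 minutes
Percentage = (525/1440) × 100 ≈ 36.5%


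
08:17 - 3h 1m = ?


Start: 497 minutes from midnight
Subtract: 181 minutes
Remaining: 497 - 181 = 316
Hours: 5, Minutes: 16

05:16


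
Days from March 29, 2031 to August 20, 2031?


144 days

From March 29, 2031 to August 20, 2031
Rest of March 2031: 31 - 29 = 2
Full months: April 30, May 31, June 30, July 31
Days into August 2031: 20
Total = 2 + 30 + 31 + 30 + 31 + 20 = 144 days


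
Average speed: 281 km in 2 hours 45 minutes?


102.2 km/h

Distance: 281 km
Time: 2h 45m = 165 min = 165/60 = 11/4 hours
Speed = 281 ÷ (11/4) = 281 × 4 / 11 = 1124/11 ≈ 102.2 km/h


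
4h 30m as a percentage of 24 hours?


0.1875 (18.75%)

Total minutes: 4×60 + 30 = 270
Day = 24×60 = 1440 minutes
Fraction = 270/1440 = 0.1875
As a percentage: 270/1440 × 100 = 18.75%


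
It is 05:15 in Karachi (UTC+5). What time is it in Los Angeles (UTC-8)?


16:15 (previous day)

Time difference = UTC-8 - UTC+5 = -13 hours
New hour = (5 -13) mod 24
= -8 mod 24 = 16
Minutes unchanged → 16:15; -8 < 0 → previous day


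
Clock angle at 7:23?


Hour hand = 7×30 + 23×0.5 = 221.5°
Minute hand = 23×6 = 138°
Difference = |221.5 - 138| = 83.5°

83.5°


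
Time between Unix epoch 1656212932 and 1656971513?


758581 seconds (210.7 hours / 8.78 days)

Difference = 1656971513 - 1656212932 = 758581 seconds
In hours: 758581 / 3600 ≈ 210.7
In days: 758581 / 86400 ≈ 8.78


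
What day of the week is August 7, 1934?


Tuesday

Zeller's congruence:
q=7, m=8, k=34, j=19
h = (7 + ⌊13×9/5⌋ + 34 + ⌊34/4⌋ + ⌊19/4⌋ - 2×19) mod 7
= (7 + 23 + 34 + 8 + 4 - 38) mod 7
= 38 mod 7 = 3
h=3 → Tuesday


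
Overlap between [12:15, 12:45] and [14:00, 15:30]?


Meeting A: 735-765 (in minutes from midnight)
Meeting B: 840-930
Overlap start = max(735, 840) = 840
Overlap end = min(765, 930) = 765
Overlap = max(0, 765 - 840) = 0 min

0 minutes


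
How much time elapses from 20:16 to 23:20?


End time in minutes: 23×60 + 20 = 1400
Start time in minutes: 20×60 + 16 = 1216
Difference = 1400 - 1216 = 184 minutes
= 3 hours 4 minutes

3h 4m


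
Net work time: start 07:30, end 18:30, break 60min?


Total time = (18×60+30) - (7×60+30)
= 1110 - 450 = 660 min
Minus break: 660 - 60 = 600 min
= 10h 0m

10h 0m (600 minutes)


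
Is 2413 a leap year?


No

Rules: divisible by 4 AND (not by 100 OR by 400)
2413 ÷ 4 = 603 remainder 1 → not divisible by 4
Not divisible by 4 → not a leap year


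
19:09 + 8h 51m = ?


04:00 (next day)

Start: 1149 minutes from midnight
Add: 531 minutes
Total: 1680 minutes
Hours: 1680 ÷ 60 = 28 remainder 0
28 ≥ 24 → 28 - 24 = 4 (next day)


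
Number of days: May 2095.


Month: May (month 5)
May has 31 days

31 days


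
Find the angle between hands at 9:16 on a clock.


Hour hand = 9×30 + 16×0.5 = 278.0°
Minute hand = 16×6 = 96°
Difference = |278.0 - 96| = 182.0°
Since > 180°: 360 - 182.0 = 178.0°

178.0°


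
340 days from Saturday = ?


Start: Saturday (index 5)
(5 + 340) mod 7
= 345 mod 7
= 2
Index 2 → Wednesday

Wednesday


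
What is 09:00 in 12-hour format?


9:00 AM

Hour: 9
9 < 12 → AM


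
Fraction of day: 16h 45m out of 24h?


0.6979 (69.79%)

Total minutes: 16×60 + 45 = 1005
Day = 24×60 = 1440 minutes
Fraction = 1005/1440 ≈ 0.6979
As a percentage: 1005/1440 × 100 ≈ 69.79%


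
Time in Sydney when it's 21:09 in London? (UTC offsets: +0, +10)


07:09 (next day)

Time difference = UTC+10 - UTC+0 = +10 hours
New hour = (21 + 10) mod 24
= 31 mod 24 = 7
Minutes unchanged → 07:09; 31 ≥ 24 → next day


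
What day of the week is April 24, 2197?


Zeller's congruence:
q=24, m=4, k=97, j=21
h = (24 + ⌊13×5/5⌋ + 97 + ⌊97/4⌋ + ⌊21/4⌋ - 2×21) mod 7
= (24 + 13 + 97 + 24 + 5 - 42) mod 7
= 121 mod 7 = 2
h=2 → Monday

Monday


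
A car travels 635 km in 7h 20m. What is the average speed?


86.6 km/h

Distance: 635 km
Time: 7h 20m = 440 min = 440/60 = 22/3 hours
Speed = 635 ÷ (22/3) = 635 × 3 / 22 = 1905/22 ≈ 86.6 km/h


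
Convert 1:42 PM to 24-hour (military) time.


Input: 1:42 PM
PM: 1 + 12 = 13

13:42


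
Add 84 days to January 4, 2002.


March 29, 2002

Start: January 4, 2002
Add 84 days
January 4 → February 1: 31 - 4 + 1 = 28 days (84 - 28 = 56 left)
February 1 → March 1: 28 - 1 + 1 = 28 days (56 - 28 = 28 left)
March 1 + 28 = March 29, 2002


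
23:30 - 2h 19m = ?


21:11

Start: 1410 minutes from midnight
Subtract: 139 minutes
Remaining: 1410 - 139 = 1271
Hours: 21, Minutes: 11


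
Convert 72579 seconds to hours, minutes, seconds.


20h 9m 39s

Hours: 72579 ÷ 3600 = 20 remainder 579
Minutes: 579 ÷ 60 = 9 remainder 39
Seconds: 39


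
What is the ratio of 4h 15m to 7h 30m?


Duration 1: 255 minutes
Duration 2: 450 minutes
Ratio = 255:450
GCD = 15
Simplified = 17:30
As a decimal: 17/30 ≈ 0.57

17:30 (0.57)


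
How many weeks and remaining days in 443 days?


Weeks: 443 ÷ 7 = 63 remainder 2

63 weeks 2 days


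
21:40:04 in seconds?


78004 seconds

Hours: 21 × 3600 = 75600
Minutes: 40 × 60 = 2400
Seconds: 4
Total = 75600 + 2400 + 4 = 78004


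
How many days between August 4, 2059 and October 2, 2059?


From August 4, 2059 to October 2, 2059
Rest of August 2059: 31 - 4 = 27
Full months: September 30
Days into October 2059: 2
Total = 27 + 30 + 2 = 59 days

59 days


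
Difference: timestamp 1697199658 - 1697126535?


73123 seconds (20.3 hours / 0.85 days)

Difference = 1697199658 - 1697126535 = 73123 seconds
In hours: 73123 / 3600 ≈ 20.3
In days: 73123 / 86400 ≈ 0.85


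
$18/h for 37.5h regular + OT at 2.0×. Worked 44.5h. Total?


Regular: 37.5h × $18 = $675.00
Overtime: 44.5 - 37.5 = 7.0h
OT pay: 7.0h × $18 × 2.0 = $252.00
Total = $675.00 + $252.00 = $927.00

$927.00


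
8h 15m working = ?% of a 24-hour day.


34.4%

Time: 495 minutes
Day: 1440 minutes
Percentage = (495/1440) × 100 ≈ 34.4%


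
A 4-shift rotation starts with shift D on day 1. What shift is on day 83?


Shifts: A, B, C, D
Start: D (index 3)
Day 83: (3 + 83 - 1) mod 4
= 85 mod 4
= 1
Index 1 → shift B

Shift B


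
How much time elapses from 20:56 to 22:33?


End time in minutes: 22×60 + 33 = 1353
Start time in minutes: 20×60 + 56 = 1256
Difference = 1353 - 1256 = 97 minutes
= 1 hours 37 minutes

1h 37m


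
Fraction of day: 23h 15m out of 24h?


Total minutes: 23×60 + 15 = 1395
Day = 24×60 = 1440 minutes
Fraction = 1395/1440 ≈ 0.9688
As a percentage: 1395/1440 × 100 ≈ 96.88%

0.9688 (96.88%)


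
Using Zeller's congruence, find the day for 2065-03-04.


Zeller's congruence:
q=4, m=3, k=65, j=20
h = (4 + ⌊13×4/5⌋ + 65 + ⌊65/4⌋ + ⌊20/4⌋ - 2×20) mod 7
= (4 + 10 + 65 + 16 + 5 - 40) mod 7
= 60 mod 7 = 4
h=4 → Wednesday

Wednesday


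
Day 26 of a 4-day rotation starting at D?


Shift A

Shifts: A, B, C, D
Start: D (index 3)
Day 26: (3 + 26 - 1) mod 4
= 28 mod 4
= 0
Index 0 → shift A


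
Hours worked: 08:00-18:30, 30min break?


10h 0m (600 minutes)

Total time = (18×60+30) - (8×60+0)
= 1110 - 480 = 630 min
Minus break: 630 - 30 = 600 min
= 10h 0m


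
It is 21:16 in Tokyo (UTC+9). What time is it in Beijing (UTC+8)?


20:16

Time difference = UTC+8 - UTC+9 = -1 hours
New hour = (21 -1) mod 24
= 20 mod 24 = 20
Minutes unchanged → 20:16


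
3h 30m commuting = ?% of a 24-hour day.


14.6%

Time: 210 minutes
Day: 1440 minutes
Percentage = (210/1440) × 100 ≈ 14.6%


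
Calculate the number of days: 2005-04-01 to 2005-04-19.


From April 1, 2005 to April 19, 2005
Same month: 19 - 1 = 18 days

18 days


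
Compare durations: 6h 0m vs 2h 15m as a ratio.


8:3 (2.67)

Duration 1: 360 minutes
Duration 2: 135 minutes
Ratio = 360:135
GCD = 45
Simplified = 8:3
As a decimal: 8/3 ≈ 2.67


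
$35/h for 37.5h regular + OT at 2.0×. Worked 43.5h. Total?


Regular: 37.5h × $35 = $1312.50
Overtime: 43.5 - 37.5 = 6.0h
OT pay: 6.0h × $35 × 2.0 = $420.00
Total = $1312.50 + $420.00 = $1732.50

$1732.50


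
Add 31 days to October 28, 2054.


November 28, 2054

Start: October 28, 2054
Add 31 days
October 28 → November 1: 31 - 28 + 1 = 4 days (31 - 4 = 27 left)
November 1 + 27 = November 28, 2054


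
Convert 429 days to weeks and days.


Weeks: 429 ÷ 7 = 61 remainder 2

61 weeks 2 days


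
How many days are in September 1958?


30 days

Month: September (month 9)
September has 30 days


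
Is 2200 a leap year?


Rules: divisible by 4 AND (not by 100 OR by 400)
2200 ÷ 4 = 550 exactly → divisible by 4
2200 ÷ 100 = 22 exactly → divisible by 100
2200 ÷ 400 = 5 remainder 200 → not divisible by 400
Divisible by 100 but not by 400 → not a leap year

No


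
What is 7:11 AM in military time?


07:11

Input: 7:11 AM
AM hour stays: 7


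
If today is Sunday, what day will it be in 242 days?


Start: Sunday (index 6)
(6 + 242) mod 7
= 248 mod 7
= 3
Index 3 → Thursday

Thursday


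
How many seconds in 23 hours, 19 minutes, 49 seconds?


83989 seconds

Hours: 23 × 3600 = 82800
Minutes: 19 × 60 = 1140
Seconds: 49
Total = 82800 + 1140 + 49 = 83989


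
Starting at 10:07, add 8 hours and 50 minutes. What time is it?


18:57

Start: 607 minutes from midnight
Add: 530 minutes
Total: 1137 minutes
Hours: 1137 ÷ 60 = 18 remainder 57


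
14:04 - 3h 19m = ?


10:45

Start: 844 minutes from midnight
Subtract: 199 minutes
Remaining: 844 - 199 = 645
Hours: 10, Minutes: 45


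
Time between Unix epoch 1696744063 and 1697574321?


830258 seconds (230.6 hours / 9.61 days)

Difference = 1697574321 - 1696744063 = 830258 seconds
In hours: 830258 / 3600 ≈ 230.6
In days: 830258 / 86400 ≈ 9.61


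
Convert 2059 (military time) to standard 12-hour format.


8:59 PM

Hour: 20
20 - 12 = 8 → PM


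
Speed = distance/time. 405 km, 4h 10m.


97.2 km/h

Distance: 405 km
Time: 4h 10m = 250 min = 250/60 = 25/6 hours
Speed = 405 ÷ (25/6) = 405 × 6 / 25 = 2430/25 = 97.2 km/h


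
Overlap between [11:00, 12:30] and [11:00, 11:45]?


Meeting A: 660-750 (in minutes from midnight)
Meeting B: 660-705
Overlap start = max(660, 660) = 660
Overlap end = min(750, 705) = 705
Overlap = max(0, 705 - 660) = 45 min

45 minutes


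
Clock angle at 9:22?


149.0°

Hour hand = 9×30 + 22×0.5 = 281.0°
Minute hand = 22×6 = 132°
Difference = |281.0 - 132| = 149.0°


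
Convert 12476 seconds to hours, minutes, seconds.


3h 27m 56s

Hours: 12476 ÷ 3600 = 3 remainder 1676
Minutes: 1676 ÷ 60 = 27 remainder 56
Seconds: 56


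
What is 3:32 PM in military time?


Input: 3:32 PM
PM: 3 + 12 = 15

15:32


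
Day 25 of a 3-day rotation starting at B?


Shift B

Shifts: A, B, C
Start: B (index 1)
Day 25: (1 + 25 - 1) mod 3
= 25 mod 3
= 1
Index 1 → shift B


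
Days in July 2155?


Month: July (month 7)
July has 31 days

31 days


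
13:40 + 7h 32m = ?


Start: 820 minutes from midnight
Add: 452 minutes
Total: 1272 minutes
Hours: 1272 ÷ 60 = 21 remainder 12

21:12


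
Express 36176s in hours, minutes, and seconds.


10h 2m 56s

Hours: 36176 ÷ 3600 = 10 remainder 176
Minutes: 176 ÷ 60 = 2 remainder 56
Seconds: 56


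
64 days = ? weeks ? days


Weeks: 64 ÷ 7 = 9 remainder 1

9 weeks 1 days


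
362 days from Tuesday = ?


Sunday

Start: Tuesday (index 1)
(1 + 362) mod 7
= 363 mod 7
= 6
Index 6 → Sunday


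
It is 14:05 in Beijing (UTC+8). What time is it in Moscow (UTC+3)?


Time difference = UTC+3 - UTC+8 = -5 hours
New hour = (14 -5) mod 24
= 9 mod 24 = 9
Minutes unchanged → 09:05

09:05


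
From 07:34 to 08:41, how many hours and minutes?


1h 7m

End time in minutes: 8×60 + 41 = 521
Start time in minutes: 7×60 + 34 = 454
Difference = 521 - 454 = 67 minutes
= 1 hours 7 minutes


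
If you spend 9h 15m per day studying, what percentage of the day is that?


Time: 555 minutes
Day: 1440 minutes
Percentage = (555/1440) × 100 ≈ 38.5%

38.5%


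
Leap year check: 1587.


Rules: divisible by 4 AND (not by 100 OR by 400)
1587 ÷ 4 = 396 remainder 3 → not divisible by 4
Not divisible by 4 → not a leap year

No


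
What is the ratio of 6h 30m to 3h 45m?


Duration 1: 390 minutes
Duration 2: 225 minutes
Ratio = 390:225
GCD = 15
Simplified = 26:15
As a decimal: 26/15 ≈ 1.73

26:15 (1.73)


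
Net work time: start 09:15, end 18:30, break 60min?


Total time = (18×60+30) - (9×60+15)
= 1110 - 555 = 555 min
Minus break: 555 - 60 = 495 min
= 8h 15m

8h 15m (495 minutes)


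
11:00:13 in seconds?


39613 seconds

Hours: 11 × 3600 = 39600
Minutes: 0 × 60 = 0
Seconds: 13
Total = 39600 + 0 + 13 = 39613


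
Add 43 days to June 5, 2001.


Start: June 5, 2001
Add 43 days
June 5 → July 1: 30 - 5 + 1 = 26 days (43 - 26 = 17 left)
July 1 + 17 = July 18, 2001

July 18, 2001


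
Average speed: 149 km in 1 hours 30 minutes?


99.3 km/h

Distance: 149 km
Time: 1h 30m = 90 min = 90/60 = 3/2 hours
Speed = 149 ÷ (3/2) = 149 × 2 / 3 = 298/3 ≈ 99.3 km/h


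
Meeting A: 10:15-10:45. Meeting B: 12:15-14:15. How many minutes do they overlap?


0 minutes

Meeting A: 615-645 (in minutes from midnight)
Meeting B: 735-855
Overlap start = max(615, 735) = 735
Overlap end = min(645, 855) = 645
Overlap = max(0, 645 - 735) = 0 min


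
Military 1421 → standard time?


2:21 PM

Hour: 14
14 - 12 = 2 → PM


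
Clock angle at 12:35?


Hour hand (12 ≡ 0 on the dial): 0×30 + 35×0.5 = 17.5°
Minute hand = 35×6 = 210°
Difference = |17.5 - 210| = 192.5°
Since > 180°: 360 - 192.5 = 167.5°

167.5°


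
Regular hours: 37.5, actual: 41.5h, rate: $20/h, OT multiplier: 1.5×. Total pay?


$870.00

Regular: 37.5h × $20 = $750.00
Overtime: 41.5 - 37.5 = 4.0h
OT pay: 4.0h × $20 × 1.5 = $120.00
Total = $750.00 + $120.00 = $870.00


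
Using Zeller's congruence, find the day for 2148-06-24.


Monday

Zeller's congruence:
q=24, m=6, k=48, j=21
h = (24 + ⌊13×7/5⌋ + 48 + ⌊48/4⌋ + ⌊21/4⌋ - 2×21) mod 7
= (24 + 18 + 48 + 12 + 5 - 42) mod 7
= 65 mod 7 = 2
h=2 → Monday


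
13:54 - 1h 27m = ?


12:27

Start: 834 minutes from midnight
Subtract: 87 minutes
Remaining: 834 - 87 = 747
Hours: 12, Minutes: 27


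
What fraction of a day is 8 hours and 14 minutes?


Total minutes: 8×60 + 14 = 494
Day = 24×60 = 1440 minutes
Fraction = 494/1440 ≈ 0.3431
As a percentage: 494/1440 × 100 ≈ 34.31%

0.3431 (34.31%)


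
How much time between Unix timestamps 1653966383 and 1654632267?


665884 seconds (185.0 hours / 7.71 days)

Difference = 1654632267 - 1653966383 = 665884 seconds
In hours: 665884 / 3600 ≈ 185.0
In days: 665884 / 86400 ≈ 7.71


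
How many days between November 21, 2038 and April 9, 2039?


139 days

From November 21, 2038 to April 9, 2039
Rest of November 2038: 30 - 21 = 9
Full months: December 31, January 31, February 2039 28, March 31
Days into April 2039: 9
Total = 9 + 31 + 31 + 28 + 31 + 9 = 139 days


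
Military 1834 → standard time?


6:34 PM

Hour: 18
18 - 12 = 6 → PM


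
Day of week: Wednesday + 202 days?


Tuesday

Start: Wednesday (index 2)
(2 + 202) mod 7
= 204 mod 7
= 1
Index 1 → Tuesday


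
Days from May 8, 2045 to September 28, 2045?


From May 8, 2045 to September 28, 2045
Rest of May 2045: 31 - 8 = 23
Full months: June 30, July 31, August 31
Days into September 2045: 28
Total = 23 + 30 + 31 + 31 + 28 = 143 days

143 days


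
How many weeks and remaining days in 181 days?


25 weeks 6 days

Weeks: 181 ÷ 7 = 25 remainder 6


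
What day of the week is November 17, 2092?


Zeller's congruence:
q=17, m=11, k=92, j=20
h = (17 + ⌊13×12/5⌋ + 92 + ⌊92/4⌋ + ⌊20/4⌋ - 2×20) mod 7
= (17 + 31 + 92 + 23 + 5 - 40) mod 7
= 128 mod 7 = 2
h=2 → Monday

Monday


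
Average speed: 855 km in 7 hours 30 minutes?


Distance: 855 km
Time: 7h 30m = 450 min = 450/60 = 15/2 hours
Speed = 855 ÷ (15/2) = 855 × 2 / 15 = 1710/15 = 114.0 km/h

114.0 km/h


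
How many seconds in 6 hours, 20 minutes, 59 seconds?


Hours: 6 × 3600 = 21600
Minutes: 20 × 60 = 1200
Seconds: 59
Total = 21600 + 1200 + 59 = 22859

22859 seconds


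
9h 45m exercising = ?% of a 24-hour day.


40.6%

Time: 585 minutes
Day: 1440 minutes
Percentage = (585/1440) × 100 ≈ 40.6%


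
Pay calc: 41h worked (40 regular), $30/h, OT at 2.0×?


$1260.00

Regular: 40h × $30 = $1200.00
Overtime: 41 - 40 = 1h
OT pay: 1h × $30 × 2.0 = $60.00
Total = $1200.00 + $60.00 = $1260.00


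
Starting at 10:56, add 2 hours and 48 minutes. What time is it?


13:44

Start: 656 minutes from midnight
Add: 168 minutes
Total: 824 minutes
Hours: 824 ÷ 60 = 13 remainder 44


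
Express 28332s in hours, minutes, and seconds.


7h 52m 12s

Hours: 28332 ÷ 3600 = 7 remainder 3132
Minutes: 3132 ÷ 60 = 52 remainder 12
Seconds: 12


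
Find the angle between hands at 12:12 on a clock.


Hour hand (12 ≡ 0 on the dial): 0×30 + 12×0.5 = 6.0°
Minute hand = 12×6 = 72°
Difference = |6.0 - 72| = 66.0°

66.0°


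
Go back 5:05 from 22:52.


Start: 1372 minutes from midnight
Subtract: 305 minutes
Remaining: 1372 - 305 = 1067
Hours: 17, Minutes: 47

17:47


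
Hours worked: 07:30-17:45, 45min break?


9h 30m (570 minutes)

Total time = (17×60+45) - (7×60+30)
= 1065 - 450 = 615 min
Minus break: 615 - 45 = 570 min
= 9h 30m


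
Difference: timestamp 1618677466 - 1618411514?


265952 seconds (73.9 hours / 3.08 days)

Difference = 1618677466 - 1618411514 = 265952 seconds
In hours: 265952 / 3600 ≈ 73.9
In days: 265952 / 86400 ≈ 3.08


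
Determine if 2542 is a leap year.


No

Rules: divisible by 4 AND (not by 100 OR by 400)
2542 ÷ 4 = 635 remainder 2 → not divisible by 4
Not divisible by 4 → not a leap year


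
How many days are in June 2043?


Month: June (month 6)
June has 30 days

30 days


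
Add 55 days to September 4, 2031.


Start: September 4, 2031
Add 55 days
September 4 → October 1: 30 - 4 + 1 = 27 days (55 - 27 = 28 left)
October 1 + 28 = October 29, 2031

October 29, 2031


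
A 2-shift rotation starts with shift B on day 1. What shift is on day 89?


Shifts: A, B
Start: B (index 1)
Day 89: (1 + 89 - 1) mod 2
= 89 mod 2
= 1
Index 1 → shift B

Shift B


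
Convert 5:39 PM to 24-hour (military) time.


Input: 5:39 PM
PM: 5 + 12 = 17

17:39


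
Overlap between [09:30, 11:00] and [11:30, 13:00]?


0 minutes

Meeting A: 570-660 (in minutes from midnight)
Meeting B: 690-780
Overlap start = max(570, 690) = 690
Overlap end = min(660, 780) = 660
Overlap = max(0, 660 - 690) = 0 min


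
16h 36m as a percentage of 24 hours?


0.6917 (69.17%)

Total minutes: 16×60 + 36 = 996
Day = 24×60 = 1440 minutes
Fraction = 996/1440 ≈ 0.6917
As a percentage: 996/1440 × 100 ≈ 69.17%


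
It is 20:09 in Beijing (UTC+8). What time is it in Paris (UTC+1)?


13:09

Time difference = UTC+1 - UTC+8 = -7 hours
New hour = (20 -7) mod 24
= 13 mod 24 = 13
Minutes unchanged → 13:09


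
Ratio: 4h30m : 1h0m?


Duration 1: 270 minutes
Duration 2: 60 minutes
Ratio = 270:60
GCD = 30
Simplified = 9:2
As a decimal: 9/2 = 4.50

9:2 (4.50)


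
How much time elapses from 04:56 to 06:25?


End time in minutes: 6×60 + 25 = 385
Start time in minutes: 4×60 + 56 = 296
Difference = 385 - 296 = 89 minutes
= 1 hours 29 minutes

1h 29m


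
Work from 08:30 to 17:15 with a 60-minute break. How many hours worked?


Total time = (17×60+15) - (8×60+30)
= 1035 - 510 = 525 min
Minus break: 525 - 60 = 465 min
= 7h 45m

7h 45m (465 minutes)


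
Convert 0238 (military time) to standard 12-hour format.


Hour: 2
2 < 12 → AM

2:38 AM


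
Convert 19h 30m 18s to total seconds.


Hours: 19 × 3600 = 68400
Minutes: 30 × 60 = 1800
Seconds: 18
Total = 68400 + 1800 + 18 = 70218

70218 seconds


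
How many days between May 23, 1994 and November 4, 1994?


From May 23, 1994 to November 4, 1994
Rest of May 1994: 31 - 23 = 8
Full months: June 30, July 31, August 31, September 30, October 31
Days into November 1994: 4
Total = 8 + 30 + 31 + 31 + 30 + 31 + 4 = 165 days

165 days


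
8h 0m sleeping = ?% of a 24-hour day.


33.3%

Time: 480 minutes
Day: 1440 minutes
Percentage = (480/1440) × 100 ≈ 33.3%


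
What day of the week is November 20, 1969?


Thursday

Zeller's congruence:
q=20, m=11, k=69, j=19
h = (20 + ⌊13×12/5⌋ + 69 + ⌊69/4⌋ + ⌊19/4⌋ - 2×19) mod 7
= (20 + 31 + 69 + 17 + 4 - 38) mod 7
= 103 mod 7 = 5
h=5 → Thursday


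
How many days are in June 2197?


Month: June (month 6)
June has 30 days

30 days


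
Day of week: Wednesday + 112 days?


Start: Wednesday (index 2)
(2 + 112) mod 7
= 114 mod 7
= 2
Index 2 → Wednesday

Wednesday


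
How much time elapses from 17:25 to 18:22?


0h 57m

End time in minutes: 18×60 + 22 = 1102
Start time in minutes: 17×60 + 25 = 1045
Difference = 1102 - 1045 = 57 minutes
= 0 hours 57 minutes


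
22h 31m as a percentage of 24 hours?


0.9382 (93.82%)

Total minutes: 22×60 + 31 = 1351
Day = 24×60 = 1440 minutes
Fraction = 1351/1440 ≈ 0.9382
As a percentage: 1351/1440 × 100 ≈ 93.82%


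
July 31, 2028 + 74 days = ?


Start: July 31, 2028
Add 74 days
July 31 → August 1: 31 - 31 + 1 = 1 days (74 - 1 = 73 left)
August 1 → September 1: 31 - 1 + 1 = 31 days (73 - 31 = 42 left)
September 1 → October 1: 30 - 1 + 1 = 30 days (42 - 30 = 12 left)
October 1 + 12 = October 13, 2028

October 13, 2028


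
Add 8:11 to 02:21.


Start: 141 minutes from midnight
Add: 491 minutes
Total: 632 minutes
Hours: 632 ÷ 60 = 10 remainder 32

10:32


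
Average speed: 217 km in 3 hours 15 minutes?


Distance: 217 km
Time: 3h 15m = 195 min = 195/60 = 13/4 hours
Speed = 217 ÷ (13/4) = 217 × 4 / 13 = 868/13 ≈ 66.8 km/h

66.8 km/h


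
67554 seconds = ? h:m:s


18h 45m 54s

Hours: 67554 ÷ 3600 = 18 remainder 2754
Minutes: 2754 ÷ 60 = 45 remainder 54
Seconds: 54


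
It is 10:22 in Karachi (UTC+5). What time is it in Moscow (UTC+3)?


Time difference = UTC+3 - UTC+5 = -2 hours
New hour = (10 -2) mod 24
= 8 mod 24 = 8
Minutes unchanged → 08:22

08:22


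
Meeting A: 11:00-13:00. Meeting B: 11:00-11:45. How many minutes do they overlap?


45 minutes

Meeting A: 660-780 (in minutes from midnight)
Meeting B: 660-705
Overlap start = max(660, 660) = 660
Overlap end = min(780, 705) = 705
Overlap = max(0, 705 - 660) = 45 min


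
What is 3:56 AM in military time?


03:56

Input: 3:56 AM
AM hour stays: 3


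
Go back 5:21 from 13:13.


Start: 793 minutes from midnight
Subtract: 321 minutes
Remaining: 793 - 321 = 472
Hours: 7, Minutes: 52

07:52


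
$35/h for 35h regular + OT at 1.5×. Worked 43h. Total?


Regular: 35h × $35 = $1225.00
Overtime: 43 - 35 = 8h
OT pay: 8h × $35 × 1.5 = $420.00
Total = $1225.00 + $420.00 = $1645.00

$1645.00


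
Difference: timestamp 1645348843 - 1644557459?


Difference = 1645348843 - 1644557459 = 791384 seconds
In hours: 791384 / 3600 ≈ 219.8
In days: 791384 / 86400 ≈ 9.16

791384 seconds (219.8 hours / 9.16 days)


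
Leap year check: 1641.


No

Rules: divisible by 4 AND (not by 100 OR by 400)
1641 ÷ 4 = 410 remainder 1 → not divisible by 4
Not divisible by 4 → not a leap year


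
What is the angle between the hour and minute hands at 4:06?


87.0°

Hour hand = 4×30 + 6×0.5 = 123.0°
Minute hand = 6×6 = 36°
Difference = |123.0 - 36| = 87.0°


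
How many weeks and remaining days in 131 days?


Weeks: 131 ÷ 7 = 18 remainder 5

18 weeks 5 days


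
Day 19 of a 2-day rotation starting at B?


Shift B

Shifts: A, B
Start: B (index 1)
Day 19: (1 + 19 - 1) mod 2
= 19 mod 2
= 1
Index 1 → shift B


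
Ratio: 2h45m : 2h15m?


Duration 1: 165 minutes
Duration 2: 135 minutes
Ratio = 165:135
GCD = 15
Simplified = 11:9
As a decimal: 11/9 ≈ 1.22

11:9 (1.22)


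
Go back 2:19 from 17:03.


14:44

Start: 1023 minutes from midnight
Subtract: 139 minutes
Remaining: 1023 - 139 = 884
Hours: 14, Minutes: 44


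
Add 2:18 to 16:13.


Start: 973 minutes from midnight
Add: 138 minutes
Total: 1111 minutes
Hours: 1111 ÷ 60 = 18 remainder 31

18:31


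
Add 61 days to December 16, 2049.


Start: December 16, 2049
Add 61 days
December 16 → January 1: 31 - 16 + 1 = 16 days (61 - 16 = 45 left)
January 1 → February 1: 31 - 1 + 1 = 31 days (45 - 31 = 14 left)
February 1 + 14 = February 15, 2050

February 15, 2050


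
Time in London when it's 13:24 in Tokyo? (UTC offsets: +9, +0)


04:24

Time difference = UTC+0 - UTC+9 = -9 hours
New hour = (13 -9) mod 24
= 4 mod 24 = 4
Minutes unchanged → 04:24


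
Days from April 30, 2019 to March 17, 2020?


322 days

From April 30, 2019 to March 17, 2020
Rest of April 2019: 30 - 30 = 0
Full months: May 31, June 30, July 31, August 31, September 30, October 31, November 30, December 31, January 31, February 2020 29
Days into March 2020: 17
Total = 0 + 31 + 30 + 31 + 31 + 30 + 31 + 30 + 31 + 31 + 29 + 17 = 322 days


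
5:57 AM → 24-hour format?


05:57

Input: 5:57 AM
AM hour stays: 5


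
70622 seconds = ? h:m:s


19h 37m 2s

Hours: 70622 ÷ 3600 = 19 remainder 2222
Minutes: 2222 ÷ 60 = 37 remainder 2
Seconds: 2


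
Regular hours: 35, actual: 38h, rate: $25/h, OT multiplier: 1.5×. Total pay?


$987.50

Regular: 35h × $25 = $875.00
Overtime: 38 - 35 = 3h
OT pay: 3h × $25 × 1.5 = $112.50
Total = $875.00 + $112.50 = $987.50


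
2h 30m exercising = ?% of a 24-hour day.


Time: 150 minutes
Day: 1440 minutes
Percentage = (150/1440) × 100 ≈ 10.4%

10.4%


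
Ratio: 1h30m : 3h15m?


6:13 (0.46)

Duration 1: 90 minutes
Duration 2: 195 minutes
Ratio = 90:195
GCD = 15
Simplified = 6:13
As a decimal: 6/13 ≈ 0.46


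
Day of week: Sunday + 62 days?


Saturday

Start: Sunday (index 6)
(6 + 62) mod 7
= 68 mod 7
= 5
Index 5 → Saturday


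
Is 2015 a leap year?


No

Rules: divisible by 4 AND (not by 100 OR by 400)
2015 ÷ 4 = 503 remainder 3 → not divisible by 4
Not divisible by 4 → not a leap year


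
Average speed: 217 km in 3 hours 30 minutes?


62.0 km/h

Distance: 217 km
Time: 3h 30m = 210 min = 210/60 = 7/2 hours
Speed = 217 ÷ (7/2) = 217 × 2 / 7 = 434/7 = 62.0 km/h


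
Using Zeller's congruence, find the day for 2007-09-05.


Wednesday

Zeller's congruence:
q=5, m=9, k=7, j=20
h = (5 + ⌊13×10/5⌋ + 7 + ⌊7/4⌋ + ⌊20/4⌋ - 2×20) mod 7
= (5 + 26 + 7 + 1 + 5 - 40) mod 7
= 4 mod 7 = 4
h=4 → Wednesday


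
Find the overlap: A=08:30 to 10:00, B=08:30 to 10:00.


90 minutes

Meeting A: 510-600 (in minutes from midnight)
Meeting B: 510-600
Overlap start = max(510, 510) = 510
Overlap end = min(600, 600) = 600
Overlap = max(0, 600 - 510) = 90 min


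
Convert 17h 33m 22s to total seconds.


Hours: 17 × 3600 = 61200
Minutes: 33 × 60 = 1980
Seconds: 22
Total = 61200 + 1980 + 22 = 63202

63202 seconds


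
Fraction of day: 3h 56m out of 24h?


Total minutes: 3×60 + 56 = 236
Day = 24×60 = 1440 minutes
Fraction = 236/1440 ≈ 0.1639
As a percentage: 236/1440 × 100 ≈ 16.39%

0.1639 (16.39%)


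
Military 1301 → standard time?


Hour: 13
13 - 12 = 1 → PM

1:01 PM


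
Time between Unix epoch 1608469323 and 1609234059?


764736 seconds (212.4 hours / 8.85 days)

Difference = 1609234059 - 1608469323 = 764736 seconds
In hours: 764736 / 3600 ≈ 212.4
In days: 764736 / 86400 ≈ 8.85


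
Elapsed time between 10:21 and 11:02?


0h 41m

End time in minutes: 11×60 + 2 = 662
Start time in minutes: 10×60 + 21 = 621
Difference = 662 - 621 = 41 minutes
= 0 hours 41 minutes


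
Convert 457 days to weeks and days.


Weeks: 457 ÷ 7 = 65 remainder 2

65 weeks 2 days


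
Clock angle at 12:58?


41.0°

Hour hand (12 ≡ 0 on the dial): 0×30 + 58×0.5 = 29.0°
Minute hand = 58×6 = 348°
Difference = |29.0 - 348| = 319.0°
Since > 180°: 360 - 319.0 = 41.0°


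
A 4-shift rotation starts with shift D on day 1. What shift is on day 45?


Shift D

Shifts: A, B, C, D
Start: D (index 3)
Day 45: (3 + 45 - 1) mod 4
= 47 mod 4
= 3
Index 3 → shift D


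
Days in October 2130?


Month: October (month 10)
October has 31 days

31 days


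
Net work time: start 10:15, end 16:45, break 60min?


5h 30m (330 minutes)

Total time = (16×60+45) - (10×60+15)
= 1005 - 615 = 390 min
Minus break: 390 - 60 = 330 min
= 5h 30m


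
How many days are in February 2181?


28 days

Month: February (month 2)
February: 28 or 29 (leap year)
2181 leap year? No


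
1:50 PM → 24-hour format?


Input: 1:50 PM
PM: 1 + 12 = 13

13:50


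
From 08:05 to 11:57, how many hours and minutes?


3h 52m

End time in minutes: 11×60 + 57 = 717
Start time in minutes: 8×60 + 5 = 485
Difference = 717 - 485 = 232 minutes
= 3 hours 52 minutes
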